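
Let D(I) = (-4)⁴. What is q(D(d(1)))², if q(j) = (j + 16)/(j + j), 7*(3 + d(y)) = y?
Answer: 289/1024 ≈ 0.28223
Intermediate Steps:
d(y) = -3 + y/7
D(I) = 256
q(j) = (16 + j)/(2*j) (q(j) = (16 + j)/((2*j)) = (16 + j)*(1/(2*j)) = (16 + j)/(2*j))
q(D(d(1)))² = ((½)*(16 + 256)/256)² = ((½)*(1/256)*272)² = (17/32)² = 289/1024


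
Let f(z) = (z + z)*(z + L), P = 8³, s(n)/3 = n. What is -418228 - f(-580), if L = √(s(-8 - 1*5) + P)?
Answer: -1091028 + 1160*√473 ≈ -1.0658e+6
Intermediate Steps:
s(n) = 3*n
P = 512
L = √473 (L = √(3*(-8 - 1*5) + 512) = √(3*(-8 - 5) + 512) = √(3*(-13) + 512) = √(-39 + 512) = √473 ≈ 21.749)
f(z) = 2*z*(z + √473) (f(z) = (z + z)*(z + √473) = (2*z)*(z + √473) = 2*z*(z + √473))
-418228 - f(-580) = -418228 - 2*(-580)*(-580 + √473) = -418228 - (672800 - 1160*√473) = -418228 + (-672800 + 1160*√473) = -1091028 + 1160*√473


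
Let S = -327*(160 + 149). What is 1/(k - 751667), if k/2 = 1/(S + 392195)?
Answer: -145576/109424675191 ≈ -1.3304e-6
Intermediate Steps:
S = -101043 (S = -327*309 = -101043)
k = 1/145576 (k = 2/(-101043 + 392195) = 2/291152 = 2*(1/291152) = 1/145576 ≈ 6.8693e-6)
1/(k - 751667) = 1/(1/145576 - 751667) = 1/(-109424675191/145576) = -145576/109424675191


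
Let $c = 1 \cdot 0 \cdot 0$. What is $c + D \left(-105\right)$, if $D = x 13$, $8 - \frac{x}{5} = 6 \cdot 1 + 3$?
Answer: $6825$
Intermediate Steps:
$x = -5$ ($x = 40 - 5 \left(6 \cdot 1 + 3\right) = 40 - 5 \left(6 + 3\right) = 40 - 45 = -5$)
$c = 0$ ($c = 0 \cdot 0 = 0$)
$D = -65$ ($D = \left(-5\right) 13 = -65$)
$c + D \left(-105\right) = 0 - -6825 = 0 + 6825 = 6825$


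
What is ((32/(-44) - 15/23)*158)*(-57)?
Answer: 3143094/253 ≈ 12423.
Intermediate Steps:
((32/(-44) - 15/23)*158)*(-57) = ((32*(-1/44) - 15*1/23)*158)*(-57) = ((-8/11 - 15/23)*158)*(-57) = -349/253*158*(-57) = -55142/253*(-57) = 3143094/253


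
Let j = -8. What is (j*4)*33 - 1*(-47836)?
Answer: 46780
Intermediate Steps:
(j*4)*33 - 1*(-47836) = -8*4*33 - 1*(-47836) = -32*33 + 47836 = -1056 + 47836 = 46780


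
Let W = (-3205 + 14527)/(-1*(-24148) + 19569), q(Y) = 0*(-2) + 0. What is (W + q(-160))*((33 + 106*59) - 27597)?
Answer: -241271820/43717 ≈ -5518.9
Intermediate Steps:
q(Y) = 0 (q(Y) = 0 + 0 = 0)
W = 11322/43717 (W = 11322/(24148 + 19569) = 11322/43717 ≈ 0.25898)
(W + q(-160))*((33 + 106*59) - 27597) = (11322/43717 + 0)*((33 + 106*59) - 27597) = 11322*((33 + 6254) - 27597)/43717 = 11322*(6287 - 27597)/43717 = (11322/43717)*(-21310) = -241271820/43717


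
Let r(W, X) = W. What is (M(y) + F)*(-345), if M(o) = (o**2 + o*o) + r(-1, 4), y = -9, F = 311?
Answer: -162840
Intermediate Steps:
M(o) = -1 + 2*o**2 (M(o) = (o**2 + o*o) - 1 = (o**2 + o**2) - 1 = 2*o**2 - 1 = -1 + 2*o**2)
(M(y) + F)*(-345) = ((-1 + 2*(-9)**2) + 311)*(-345) = ((-1 + 2*81) + 311)*(-345) = ((-1 + 162) + 311)*(-345) = (161 + 311)*(-345) = 472*(-345) = -162840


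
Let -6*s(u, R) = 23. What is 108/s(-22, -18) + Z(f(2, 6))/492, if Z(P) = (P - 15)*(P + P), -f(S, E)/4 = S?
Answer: -77588/2829 ≈ -27.426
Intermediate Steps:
f(S, E) = -4*S
s(u, R) = -23/6 (s(u, R) = -1/6*23 = -23/6)
Z(P) = 2*P*(-15 + P) (Z(P) = (-15 + P)*(2*P) = 2*P*(-15 + P))
108/s(-22, -18) + Z(f(2, 6))/492 = 108/(-23/6) + (2*(-4*2)*(-15 - 4*2))/492 = 108*(-6/23) + (2*(-8)*(-15 - 8))*(1/492) = -648/23 + (2*(-8)*(-23))*(1/492) = -648/23 + 368*(1/492) = -648/23 + 92/123 = -77588/2829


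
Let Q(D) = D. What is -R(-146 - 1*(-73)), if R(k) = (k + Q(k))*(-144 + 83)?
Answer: -8906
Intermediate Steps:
R(k) = -122*k (R(k) = (k + k)*(-144 + 83) = (2*k)*(-61) = -122*k)
-R(-146 - 1*(-73)) = -(-122)*(-146 - 1*(-73)) = -(-122)*(-146 + 73) = -(-122)*(-73) = -1*8906 = -8906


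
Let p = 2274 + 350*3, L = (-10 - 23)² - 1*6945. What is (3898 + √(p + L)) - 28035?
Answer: -24137 + 2*I*√633 ≈ -24137.0 + 50.319*I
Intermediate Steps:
L = -5856 (L = (-33)² - 6945 = 1089 - 6945 = -5856)
p = 3324 (p = 2274 + 1050 = 3324)
(3898 + √(p + L)) - 28035 = (3898 + √(3324 - 5856)) - 28035 = (3898 + √(-2532)) - 28035 = (3898 + 2*I*√633) - 28035 = -24137 + 2*I*√633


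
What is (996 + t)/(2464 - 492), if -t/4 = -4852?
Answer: 5101/493 ≈ 10.347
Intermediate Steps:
t = 19408 (t = -4*(-4852) = 19408)
(996 + t)/(2464 - 492) = (996 + 19408)/(2464 - 492) = 20404/1972 = 20404*(1/1972) = 5101/493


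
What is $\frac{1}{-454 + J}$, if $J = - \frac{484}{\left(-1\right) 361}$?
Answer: $- \frac{361}{163410} \approx -0.0022092$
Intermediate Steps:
$J = \frac{484}{361}$ ($J = - \frac{484}{-361} = \left(-484\right) \left(- \frac{1}{361}\right) = \frac{484}{361} \approx 1.3407$)
$\frac{1}{-454 + J} = \frac{1}{-454 + \frac{484}{361}} = \frac{1}{- \frac{163410}{361}} = - \frac{361}{163410}$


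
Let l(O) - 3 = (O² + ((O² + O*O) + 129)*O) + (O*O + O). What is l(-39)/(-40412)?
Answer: 120663/40412 ≈ 2.9858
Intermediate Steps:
l(O) = 3 + O + 2*O² + O*(129 + 2*O²) (l(O) = 3 + ((O² + ((O² + O*O) + 129)*O) + (O*O + O)) = 3 + ((O² + ((O² + O²) + 129)*O) + (O² + O)) = 3 + ((O² + (2*O² + 129)*O) + (O + O²)) = 3 + ((O² + (129 + 2*O²)*O) + (O + O²)) = 3 + ((O² + O*(129 + 2*O²)) + (O + O²)) = 3 + (O + 2*O² + O*(129 + 2*O²)) = 3 + O + 2*O² + O*(129 + 2*O²))
l(-39)/(-40412) = (3 + 2*(-39)² + 2*(-39)³ + 130*(-39))/(-40412) = (3 + 2*1521 + 2*(-59319) - 5070)*(-1/40412) = (3 + 3042 - 118638 - 5070)*(-1/40412) = -120663*(-1/40412) = 120663/40412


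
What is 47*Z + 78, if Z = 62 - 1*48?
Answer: 736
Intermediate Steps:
Z = 14 (Z = 62 - 48 = 14)
47*Z + 78 = 47*14 + 78 = 658 + 78 = 736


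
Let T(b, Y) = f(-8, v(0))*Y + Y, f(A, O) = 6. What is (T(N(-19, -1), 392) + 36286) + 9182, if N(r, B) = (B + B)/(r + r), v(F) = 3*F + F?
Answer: 48212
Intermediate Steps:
v(F) = 4*F
N(r, B) = B/r (N(r, B) = (2*B)/((2*r)) = (2*B)*(1/(2*r)) = B/r)
T(b, Y) = 7*Y (T(b, Y) = 6*Y + Y = 7*Y)
(T(N(-19, -1), 392) + 36286) + 9182 = (7*392 + 36286) + 9182 = (2744 + 36286) + 9182 = 39030 + 9182 = 48212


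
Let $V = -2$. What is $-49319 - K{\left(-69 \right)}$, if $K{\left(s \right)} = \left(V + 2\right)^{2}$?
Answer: $-49319$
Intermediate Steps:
$K{\left(s \right)} = 0$ ($K{\left(s \right)} = \left(-2 + 2\right)^{2} = 0^{2} = 0$)
$-49319 - K{\left(-69 \right)} = -49319 - 0 = -49319 + 0 = -49319$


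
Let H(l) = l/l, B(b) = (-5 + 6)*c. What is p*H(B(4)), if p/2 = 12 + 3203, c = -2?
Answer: 6430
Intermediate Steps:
B(b) = -2 (B(b) = (-5 + 6)*(-2) = 1*(-2) = -2)
p = 6430 (p = 2*(12 + 3203) = 2*3215 = 6430)
H(l) = 1
p*H(B(4)) = 6430*1 = 6430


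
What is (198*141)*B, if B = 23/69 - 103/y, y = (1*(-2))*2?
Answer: 1456389/2 ≈ 7.2819e+5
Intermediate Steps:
y = -4 (y = -2*2 = -4)
B = 313/12 (B = 23/69 - 103/(-4) = 23*(1/69) - 103*(-¼) = ⅓ + 103/4 = 313/12 ≈ 26.083)
(198*141)*B = (198*141)*(313/12) = 27918*(313/12) = 1456389/2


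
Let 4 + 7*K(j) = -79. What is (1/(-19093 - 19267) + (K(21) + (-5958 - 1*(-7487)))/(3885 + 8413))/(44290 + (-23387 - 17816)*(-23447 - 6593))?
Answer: 4156093/41708959734213200 ≈ 9.9645e-11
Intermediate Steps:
K(j) = -83/7 (K(j) = -4/7 + (⅐)*(-79) = -4/7 - 79/7 = -83/7)
(1/(-19093 - 19267) + (K(21) + (-5958 - 1*(-7487)))/(3885 + 8413))/(44290 + (-23387 - 17816)*(-23447 - 6593)) = (1/(-19093 - 19267) + (-83/7 + (-5958 - 1*(-7487)))/(3885 + 8413))/(44290 + (-23387 - 17816)*(-23447 - 6593)) = (1/(-38360) + (-83/7 + (-5958 + 7487))/12298)/(44290 - 41203*(-30040)) = (-1/38360 + (-83/7 + 1529)*(1/12298))/(44290 + 1237738120) = (-1/38360 + (10620/7)*(1/12298))/1237782410 = (-1/38360 + 5310/43043)*(1/1237782410) = (4156093/33696520)*(1/1237782410) = 4156093/41708959734213200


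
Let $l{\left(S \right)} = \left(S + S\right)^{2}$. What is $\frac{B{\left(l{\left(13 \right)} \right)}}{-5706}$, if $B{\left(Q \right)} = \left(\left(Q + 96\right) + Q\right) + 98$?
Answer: $- \frac{773}{2853} \approx -0.27094$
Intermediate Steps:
$l{\left(S \right)} = 4 S^{2}$ ($l{\left(S \right)} = \left(2 S\right)^{2} = 4 S^{2}$)
$B{\left(Q \right)} = 194 + 2 Q$ ($B{\left(Q \right)} = \left(\left(96 + Q\right) + Q\right) + 98 = \left(96 + 2 Q\right) + 98 = 194 + 2 Q$)
$\frac{B{\left(l{\left(13 \right)} \right)}}{-5706} = \frac{194 + 2 \cdot 4 \cdot 13^{2}}{-5706} = \left(194 + 2 \cdot 4 \cdot 169\right) \left(- \frac{1}{5706}\right) = \left(194 + 2 \cdot 676\right) \left(- \frac{1}{5706}\right) = \left(194 + 1352\right) \left(- \frac{1}{5706}\right) = 1546 \left(- \frac{1}{5706}\right) = - \frac{773}{2853}$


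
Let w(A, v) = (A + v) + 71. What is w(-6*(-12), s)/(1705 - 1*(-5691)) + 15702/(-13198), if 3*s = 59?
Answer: -42744419/36604653 ≈ -1.1677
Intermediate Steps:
s = 59/3 (s = (1/3)*59 = 59/3 ≈ 19.667)
w(A, v) = 71 + A + v
w(-6*(-12), s)/(1705 - 1*(-5691)) + 15702/(-13198) = (71 - 6*(-12) + 59/3)/(1705 - 1*(-5691)) + 15702/(-13198) = (71 + 72 + 59/3)/(1705 + 5691) + 15702*(-1/13198) = (488/3)/7396 - 7851/6599 = (488/3)*(1/7396) - 7851/6599 = 122/5547 - 7851/6599 = -42744419/36604653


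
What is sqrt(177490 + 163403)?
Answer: 21*sqrt(773) ≈ 583.86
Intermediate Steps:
sqrt(177490 + 163403) = sqrt(340893) = 21*sqrt(773)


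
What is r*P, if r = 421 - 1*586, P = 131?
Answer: -21615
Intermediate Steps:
r = -165 (r = 421 - 586 = -165)
r*P = -165*131 = -21615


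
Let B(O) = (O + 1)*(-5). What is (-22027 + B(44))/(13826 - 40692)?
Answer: 11126/13433 ≈ 0.82826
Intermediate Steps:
B(O) = -5 - 5*O (B(O) = (1 + O)*(-5) = -5 - 5*O)
(-22027 + B(44))/(13826 - 40692) = (-22027 + (-5 - 5*44))/(13826 - 40692) = (-22027 + (-5 - 220))/(-26866) = (-22027 - 225)*(-1/26866) = -22252*(-1/26866) = 11126/13433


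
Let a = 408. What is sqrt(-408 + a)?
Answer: 0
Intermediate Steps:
sqrt(-408 + a) = sqrt(-408 + 408) = sqrt(0) = 0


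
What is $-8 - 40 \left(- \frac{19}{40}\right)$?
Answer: $11$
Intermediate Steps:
$-8 - 40 \left(- \frac{19}{40}\right) = -8 - 40 \left(\left(-19\right) \frac{1}{40}\right) = -8 - -19 = -8 + 19 = 11$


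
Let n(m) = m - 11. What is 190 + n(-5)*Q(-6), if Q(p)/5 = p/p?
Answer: 110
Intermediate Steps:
Q(p) = 5 (Q(p) = 5*(p/p) = 5*1 = 5)
n(m) = -11 + m
190 + n(-5)*Q(-6) = 190 + (-11 - 5)*5 = 190 - 16*5 = 190 - 80 = 110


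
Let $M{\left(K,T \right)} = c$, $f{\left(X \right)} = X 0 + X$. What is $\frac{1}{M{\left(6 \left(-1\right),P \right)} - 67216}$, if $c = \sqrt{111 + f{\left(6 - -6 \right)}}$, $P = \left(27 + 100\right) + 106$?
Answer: $- \frac{67216}{4517990533} - \frac{\sqrt{123}}{4517990533} \approx -1.488 \cdot 10^{-5}$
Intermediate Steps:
$P = 233$ ($P = 127 + 106 = 233$)
$f{\left(X \right)} = X$ ($f{\left(X \right)} = 0 + X = X$)
$c = \sqrt{123}$ ($c = \sqrt{111 + \left(6 - -6\right)} = \sqrt{111 + \left(6 + 6\right)} = \sqrt{111 + 12} = \sqrt{123} \approx 11.091$)
$M{\left(K,T \right)} = \sqrt{123}$
$\frac{1}{M{\left(6 \left(-1\right),P \right)} - 67216} = \frac{1}{\sqrt{123} - 67216} = \frac{1}{-67216 + \sqrt{123}}$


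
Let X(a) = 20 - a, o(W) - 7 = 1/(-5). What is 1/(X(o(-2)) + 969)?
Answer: 5/4911 ≈ 0.0010181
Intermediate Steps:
o(W) = 34/5 (o(W) = 7 + 1/(-5) = 7 - 1/5 = 34/5)
1/(X(o(-2)) + 969) = 1/((20 - 1*34/5) + 969) = 1/((20 - 34/5) + 969) = 1/(66/5 + 969) = 1/(4911/5) = 5/4911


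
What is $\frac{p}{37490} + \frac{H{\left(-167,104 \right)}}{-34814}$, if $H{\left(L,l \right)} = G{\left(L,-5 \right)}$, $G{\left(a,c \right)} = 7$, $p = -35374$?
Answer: $- \frac{26777671}{28373410} \approx -0.94376$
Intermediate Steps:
$H{\left(L,l \right)} = 7$
$\frac{p}{37490} + \frac{H{\left(-167,104 \right)}}{-34814} = - \frac{35374}{37490} + \frac{7}{-34814} = \left(-35374\right) \frac{1}{37490} + 7 \left(- \frac{1}{34814}\right) = - \frac{769}{815} - \frac{7}{34814} = - \frac{26777671}{28373410}$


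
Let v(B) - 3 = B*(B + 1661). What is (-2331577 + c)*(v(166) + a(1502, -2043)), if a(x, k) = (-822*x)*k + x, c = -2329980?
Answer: -11759628168759803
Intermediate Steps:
a(x, k) = x - 822*k*x (a(x, k) = -822*k*x + x = x - 822*k*x)
v(B) = 3 + B*(1661 + B) (v(B) = 3 + B*(B + 1661) = 3 + B*(1661 + B))
(-2331577 + c)*(v(166) + a(1502, -2043)) = (-2331577 - 2329980)*((3 + 166² + 1661*166) + 1502*(1 - 822*(-2043))) = -4661557*((3 + 27556 + 275726) + 1502*(1 + 1679346)) = -4661557*(303285 + 1502*1679347) = -4661557*(303285 + 2522379194) = -4661557*2522682479 = -11759628168759803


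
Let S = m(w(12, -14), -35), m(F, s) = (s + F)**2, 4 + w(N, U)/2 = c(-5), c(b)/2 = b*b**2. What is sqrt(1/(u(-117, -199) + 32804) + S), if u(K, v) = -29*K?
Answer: sqrt(386317885047038)/36197 ≈ 543.00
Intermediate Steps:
c(b) = 2*b**3 (c(b) = 2*(b*b**2) = 2*b**3)
w(N, U) = -508 (w(N, U) = -8 + 2*(2*(-5)**3) = -8 + 2*(2*(-125)) = -8 + 2*(-250) = -8 - 500 = -508)
m(F, s) = (F + s)**2
S = 294849 (S = (-508 - 35)**2 = (-543)**2 = 294849)
sqrt(1/(u(-117, -199) + 32804) + S) = sqrt(1/(-29*(-117) + 32804) + 294849) = sqrt(1/(3393 + 32804) + 294849) = sqrt(1/36197 + 294849) = sqrt(10672649254/36197) = sqrt(386317885047038)/36197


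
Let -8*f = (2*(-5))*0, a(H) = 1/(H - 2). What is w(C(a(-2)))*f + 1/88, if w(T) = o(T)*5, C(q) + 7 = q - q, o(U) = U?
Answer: 1/88 ≈ 0.011364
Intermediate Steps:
a(H) = 1/(-2 + H)
C(q) = -7 (C(q) = -7 + (q - q) = -7 + 0 = -7)
w(T) = 5*T (w(T) = T*5 = 5*T)
f = 0 (f = -2*(-5)*0/8 = -(-5)*0/4 = -⅛*0 = 0)
w(C(a(-2)))*f + 1/88 = (5*(-7))*0 + 1/88 = -35*0 + 1/88 = 0 + 1/88 = 1/88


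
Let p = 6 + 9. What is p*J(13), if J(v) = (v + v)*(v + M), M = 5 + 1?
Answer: 7410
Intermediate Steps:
M = 6
J(v) = 2*v*(6 + v) (J(v) = (v + v)*(v + 6) = (2*v)*(6 + v) = 2*v*(6 + v))
p = 15
p*J(13) = 15*(2*13*(6 + 13)) = 15*(2*13*19) = 15*494 = 7410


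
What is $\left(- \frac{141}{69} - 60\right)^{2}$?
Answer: $\frac{2036329}{529} \approx 3849.4$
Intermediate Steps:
$\left(- \frac{141}{69} - 60\right)^{2} = \left(\left(-141\right) \frac{1}{69} - 60\right)^{2} = \left(- \frac{47}{23} - 60\right)^{2} = \left(- \frac{1427}{23}\right)^{2} = \frac{2036329}{529}$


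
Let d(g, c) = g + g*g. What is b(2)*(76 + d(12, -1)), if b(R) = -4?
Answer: -928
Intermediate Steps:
d(g, c) = g + g²
b(2)*(76 + d(12, -1)) = -4*(76 + 12*(1 + 12)) = -4*(76 + 12*13) = -4*(76 + 156) = -4*232 = -928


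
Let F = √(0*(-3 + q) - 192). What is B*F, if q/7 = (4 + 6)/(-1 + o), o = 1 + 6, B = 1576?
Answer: 12608*I*√3 ≈ 21838.0*I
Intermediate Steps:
o = 7
q = 35/3 (q = 7*((4 + 6)/(-1 + 7)) = 7*(10/6) = 7*(10*(⅙)) = 7*(5/3) = 35/3 ≈ 11.667)
F = 8*I*√3 (F = √(0*(-3 + 35/3) - 192) = √(0*(26/3) - 192) = √(0 - 192) = √(-192) = 8*I*√3 ≈ 13.856*I)
B*F = 1576*(8*I*√3) = 12608*I*√3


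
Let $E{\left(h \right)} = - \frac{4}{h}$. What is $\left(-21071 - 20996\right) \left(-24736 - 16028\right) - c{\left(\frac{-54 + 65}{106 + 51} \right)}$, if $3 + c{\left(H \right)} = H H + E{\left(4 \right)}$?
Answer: $\frac{42268578263487}{24649} \approx 1.7148 \cdot 10^{9}$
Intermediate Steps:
$c{\left(H \right)} = -4 + H^{2}$ ($c{\left(H \right)} = -3 + \left(H H - \frac{4}{4}\right) = -3 + \left(H^{2} - 1\right) = -3 + \left(-1 + H^{2}\right) = -4 + H^{2}$)
$\left(-21071 - 20996\right) \left(-24736 - 16028\right) - c{\left(\frac{-54 + 65}{106 + 51} \right)} = \left(-21071 - 20996\right) \left(-24736 - 16028\right) - \left(-4 + \left(\frac{-54 + 65}{106 + 51}\right)^{2}\right) = \left(-42067\right) \left(-40764\right) - \left(-4 + \left(\frac{11}{157}\right)^{2}\right) = 1714819188 - \left(-4 + \left(11 \cdot \frac{1}{157}\right)^{2}\right) = 1714819188 - \left(-4 + \left(\frac{11}{157}\right)^{2}\right) = 1714819188 - \left(-4 + \frac{121}{24649}\right) = 1714819188 - - \frac{98475}{24649} = 1714819188 + \frac{98475}{24649} = \frac{42268578263487}{24649}$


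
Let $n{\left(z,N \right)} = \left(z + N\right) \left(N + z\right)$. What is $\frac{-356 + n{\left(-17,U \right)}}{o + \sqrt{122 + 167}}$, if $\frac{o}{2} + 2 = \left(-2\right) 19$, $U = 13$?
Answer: $\frac{340}{63} \approx 5.3968$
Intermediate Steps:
$n{\left(z,N \right)} = \left(N + z\right)^{2}$ ($n{\left(z,N \right)} = \left(N + z\right) \left(N + z\right) = \left(N + z\right)^{2}$)
$o = -80$ ($o = -4 + 2 \left(\left(-2\right) 19\right) = -4 + 2 \left(-38\right) = -4 - 76 = -80$)
$\frac{-356 + n{\left(-17,U \right)}}{o + \sqrt{122 + 167}} = \frac{-356 + \left(13 - 17\right)^{2}}{-80 + \sqrt{122 + 167}} = \frac{-356 + \left(-4\right)^{2}}{-80 + \sqrt{289}} = \frac{-356 + 16}{-80 + 17} = - \frac{340}{-63} = \left(-340\right) \left(- \frac{1}{63}\right) = \frac{340}{63}$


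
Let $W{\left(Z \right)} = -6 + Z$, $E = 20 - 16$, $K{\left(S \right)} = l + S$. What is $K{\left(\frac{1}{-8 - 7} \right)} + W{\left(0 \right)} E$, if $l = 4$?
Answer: $- \frac{301}{15} \approx -20.067$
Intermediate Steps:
$K{\left(S \right)} = 4 + S$
$E = 4$
$K{\left(\frac{1}{-8 - 7} \right)} + W{\left(0 \right)} E = \left(4 + \frac{1}{-8 - 7}\right) + \left(-6 + 0\right) 4 = \left(4 + \frac{1}{-15}\right) - 24 = \left(4 - \frac{1}{15}\right) - 24 = \frac{59}{15} - 24 = - \frac{301}{15}$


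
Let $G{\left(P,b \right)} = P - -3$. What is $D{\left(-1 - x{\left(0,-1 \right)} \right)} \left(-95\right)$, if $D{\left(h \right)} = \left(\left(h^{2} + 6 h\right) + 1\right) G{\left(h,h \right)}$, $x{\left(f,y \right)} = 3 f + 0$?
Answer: $760$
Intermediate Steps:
$G{\left(P,b \right)} = 3 + P$ ($G{\left(P,b \right)} = P + 3 = 3 + P$)
$x{\left(f,y \right)} = 3 f$
$D{\left(h \right)} = \left(3 + h\right) \left(1 + h^{2} + 6 h\right)$ ($D{\left(h \right)} = \left(\left(h^{2} + 6 h\right) + 1\right) \left(3 + h\right) = \left(1 + h^{2} + 6 h\right) \left(3 + h\right) = \left(3 + h\right) \left(1 + h^{2} + 6 h\right)$)
$D{\left(-1 - x{\left(0,-1 \right)} \right)} \left(-95\right) = \left(3 - \left(1 + 3 \cdot 0\right)\right) \left(1 + \left(-1 - 3 \cdot 0\right)^{2} + 6 \left(-1 - 3 \cdot 0\right)\right) \left(-95\right) = \left(3 - 1\right) \left(1 + \left(-1 - 0\right)^{2} + 6 \left(-1 - 0\right)\right) \left(-95\right) = \left(3 + \left(-1 + 0\right)\right) \left(1 + \left(-1 + 0\right)^{2} + 6 \left(-1 + 0\right)\right) \left(-95\right) = \left(3 - 1\right) \left(1 + \left(-1\right)^{2} + 6 \left(-1\right)\right) \left(-95\right) = 2 \left(1 + 1 - 6\right) \left(-95\right) = 2 \left(-4\right) \left(-95\right) = \left(-8\right) \left(-95\right) = 760$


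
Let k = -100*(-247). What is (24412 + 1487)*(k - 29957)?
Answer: -136151043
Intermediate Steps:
k = 24700
(24412 + 1487)*(k - 29957) = (24412 + 1487)*(24700 - 29957) = 25899*(-5257) = -136151043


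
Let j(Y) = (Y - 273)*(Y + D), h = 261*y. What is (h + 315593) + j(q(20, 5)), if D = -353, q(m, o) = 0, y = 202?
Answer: 464684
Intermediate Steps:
h = 52722 (h = 261*202 = 52722)
j(Y) = (-353 + Y)*(-273 + Y) (j(Y) = (Y - 273)*(Y - 353) = (-273 + Y)*(-353 + Y) = (-353 + Y)*(-273 + Y))
(h + 315593) + j(q(20, 5)) = (52722 + 315593) + (96369 + 0**2 - 626*0) = 368315 + (96369 + 0 + 0) = 368315 + 96369 = 464684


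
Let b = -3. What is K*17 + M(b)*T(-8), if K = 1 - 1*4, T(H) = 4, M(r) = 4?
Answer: -35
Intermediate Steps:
K = -3 (K = 1 - 4 = -3)
K*17 + M(b)*T(-8) = -3*17 + 4*4 = -51 + 16 = -35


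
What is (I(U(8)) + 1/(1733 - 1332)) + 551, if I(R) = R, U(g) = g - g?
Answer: 220952/401 ≈ 551.00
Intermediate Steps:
U(g) = 0
(I(U(8)) + 1/(1733 - 1332)) + 551 = (0 + 1/(1733 - 1332)) + 551 = (0 + 1/401) + 551 = 1/401 + 551 = 220952/401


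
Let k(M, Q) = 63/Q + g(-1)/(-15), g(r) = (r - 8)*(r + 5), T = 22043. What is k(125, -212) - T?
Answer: -23363351/1060 ≈ -22041.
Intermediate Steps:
g(r) = (-8 + r)*(5 + r)
k(M, Q) = 12/5 + 63/Q (k(M, Q) = 63/Q + (-40 + (-1)² - 3*(-1))/(-15) = 63/Q + (-40 + 1 + 3)*(-1/15) = 63/Q - 36*(-1/15) = 63/Q + 12/5 = 12/5 + 63/Q)
k(125, -212) - T = (12/5 + 63/(-212)) - 1*22043 = (12/5 + 63*(-1/212)) - 22043 = (12/5 - 63/212) - 22043 = 2229/1060 - 22043 = -23363351/1060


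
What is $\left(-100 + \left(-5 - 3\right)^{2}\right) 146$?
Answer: $-5256$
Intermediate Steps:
$\left(-100 + \left(-5 - 3\right)^{2}\right) 146 = \left(-100 + \left(-8\right)^{2}\right) 146 = \left(-100 + 64\right) 146 = \left(-36\right) 146 = -5256$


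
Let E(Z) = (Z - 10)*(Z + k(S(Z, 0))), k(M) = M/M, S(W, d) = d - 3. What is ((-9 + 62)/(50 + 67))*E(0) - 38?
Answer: -4976/117 ≈ -42.530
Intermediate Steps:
S(W, d) = -3 + d
k(M) = 1
E(Z) = (1 + Z)*(-10 + Z) (E(Z) = (Z - 10)*(Z + 1) = (-10 + Z)*(1 + Z) = (1 + Z)*(-10 + Z))
((-9 + 62)/(50 + 67))*E(0) - 38 = ((-9 + 62)/(50 + 67))*(-10 + 0² - 9*0) - 38 = (53/117)*(-10 + 0 + 0) - 38 = (53*(1/117))*(-10) - 38 = (53/117)*(-10) - 38 = -530/117 - 38 = -4976/117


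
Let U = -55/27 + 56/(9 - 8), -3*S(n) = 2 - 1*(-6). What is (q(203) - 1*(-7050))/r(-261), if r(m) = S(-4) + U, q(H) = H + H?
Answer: 201312/1385 ≈ 145.35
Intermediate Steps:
S(n) = -8/3 (S(n) = -(2 - 1*(-6))/3 = -(2 + 6)/3 = -⅓*8 = -8/3)
U = 1457/27 (U = -55*1/27 + 56/1 = -55/27 + 56*1 = -55/27 + 56 = 1457/27 ≈ 53.963)
q(H) = 2*H
r(m) = 1385/27 (r(m) = -8/3 + 1457/27 = 1385/27)
(q(203) - 1*(-7050))/r(-261) = (2*203 - 1*(-7050))/(1385/27) = (406 + 7050)*(27/1385) = 7456*(27/1385) = 201312/1385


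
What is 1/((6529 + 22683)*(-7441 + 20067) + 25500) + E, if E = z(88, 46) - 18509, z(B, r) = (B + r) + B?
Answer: -6745273548843/368856212 ≈ -18287.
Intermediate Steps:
z(B, r) = r + 2*B
E = -18287 (E = (46 + 2*88) - 18509 = (46 + 176) - 18509 = 222 - 18509 = -18287)
1/((6529 + 22683)*(-7441 + 20067) + 25500) + E = 1/((6529 + 22683)*(-7441 + 20067) + 25500) - 18287 = 1/(29212*12626 + 25500) - 18287 = 1/(368830712 + 25500) - 18287 = 1/368856212 - 18287 = -6745273548843/368856212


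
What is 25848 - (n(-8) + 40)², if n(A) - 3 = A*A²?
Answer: -194113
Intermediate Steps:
n(A) = 3 + A³ (n(A) = 3 + A*A² = 3 + A³)
25848 - (n(-8) + 40)² = 25848 - ((3 + (-8)³) + 40)² = 25848 - ((3 - 512) + 40)² = 25848 - (-509 + 40)² = 25848 - 1*(-469)² = 25848 - 1*219961 = 25848 - 219961 = -194113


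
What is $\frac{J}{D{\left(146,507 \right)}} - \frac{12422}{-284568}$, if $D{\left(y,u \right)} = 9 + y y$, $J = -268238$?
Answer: $- \frac{38033526017}{3034206300} \approx -12.535$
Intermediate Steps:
$D{\left(y,u \right)} = 9 + y^{2}$
$\frac{J}{D{\left(146,507 \right)}} - \frac{12422}{-284568} = - \frac{268238}{9 + 146^{2}} - \frac{12422}{-284568} = - \frac{268238}{9 + 21316} - - \frac{6211}{142284} = - \frac{268238}{21325} + \frac{6211}{142284} = - \frac{38033526017}{3034206300}$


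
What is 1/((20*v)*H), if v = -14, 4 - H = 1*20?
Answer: 1/4480 ≈ 0.00022321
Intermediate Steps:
H = -16 (H = 4 - 20 = -16)
1/((20*v)*H) = 1/((20*(-14))*(-16)) = 1/(-280*(-16)) = 1/4480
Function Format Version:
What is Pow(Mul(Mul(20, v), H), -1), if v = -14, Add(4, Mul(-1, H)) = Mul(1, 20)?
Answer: Rational(1, 4480) ≈ 0.00022321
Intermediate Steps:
H = -16 (H = Add(4, Mul(-1, Mul(1, 20))) = Add(4, Mul(-1, 20)) = Add(4, -20) = -16)
Pow(Mul(Mul(20, v), H), -1) = Pow(Mul(Mul(20, -14), -16), -1) = Pow(Mul(-280, -16), -1) = Pow(4480, -1) = Rational(1, 4480)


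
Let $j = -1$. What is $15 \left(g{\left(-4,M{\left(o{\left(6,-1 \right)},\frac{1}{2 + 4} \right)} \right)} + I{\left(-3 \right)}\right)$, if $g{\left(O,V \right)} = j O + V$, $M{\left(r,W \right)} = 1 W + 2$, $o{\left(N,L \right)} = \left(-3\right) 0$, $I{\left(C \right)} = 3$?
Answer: $\frac{275}{2} \approx 137.5$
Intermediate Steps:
$o{\left(N,L \right)} = 0$
$M{\left(r,W \right)} = 2 + W$ ($M{\left(r,W \right)} = W + 2 = 2 + W$)
$g{\left(O,V \right)} = V - O$ ($g{\left(O,V \right)} = - O + V = V - O$)
$15 \left(g{\left(-4,M{\left(o{\left(6,-1 \right)},\frac{1}{2 + 4} \right)} \right)} + I{\left(-3 \right)}\right) = 15 \left(\left(\left(2 + \frac{1}{2 + 4}\right) - -4\right) + 3\right) = 15 \left(\left(\left(2 + \frac{1}{6}\right) + 4\right) + 3\right) = 15 \left(\left(\frac{13}{6} + 4\right) + 3\right) = 15 \left(\frac{37}{6} + 3\right) = 15 \cdot \frac{55}{6} = \frac{275}{2}$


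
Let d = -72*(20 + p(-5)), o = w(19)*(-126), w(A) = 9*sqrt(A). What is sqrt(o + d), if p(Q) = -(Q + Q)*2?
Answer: 3*sqrt(-320 - 126*sqrt(19)) ≈ 88.448*I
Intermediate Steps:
o = -1134*sqrt(19) (o = (9*sqrt(19))*(-126) = -1134*sqrt(19) ≈ -4943.0)
p(Q) = -4*Q (p(Q) = -2*Q*2 = -4*Q)
d = -2880 (d = -72*(20 - 4*(-5)) = -72*(20 + 20) = -72*40 = -2880)
sqrt(o + d) = sqrt(-1134*sqrt(19) - 2880) = sqrt(-2880 - 1134*sqrt(19))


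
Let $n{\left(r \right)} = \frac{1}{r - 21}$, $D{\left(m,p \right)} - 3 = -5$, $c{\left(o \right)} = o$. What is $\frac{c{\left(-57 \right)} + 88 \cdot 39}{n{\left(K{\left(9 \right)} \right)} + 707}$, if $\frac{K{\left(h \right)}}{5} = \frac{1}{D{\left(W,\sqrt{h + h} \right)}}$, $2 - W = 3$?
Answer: $\frac{158625}{33227} \approx 4.774$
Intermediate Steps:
$W = -1$ ($W = 2 - 3 = -1$)
$D{\left(m,p \right)} = -2$ ($D{\left(m,p \right)} = 3 - 5 = -2$)
$K{\left(h \right)} = - \frac{5}{2}$ ($K{\left(h \right)} = \frac{5}{-2} = 5 \left(- \frac{1}{2}\right) = - \frac{5}{2}$)
$n{\left(r \right)} = \frac{1}{-21 + r}$
$\frac{c{\left(-57 \right)} + 88 \cdot 39}{n{\left(K{\left(9 \right)} \right)} + 707} = \frac{-57 + 88 \cdot 39}{\frac{1}{-21 - \frac{5}{2}} + 707} = \frac{-57 + 3432}{\frac{1}{- \frac{47}{2}} + 707} = \frac{3375}{- \frac{2}{47} + 707} = \frac{3375}{\frac{33227}{47}} = 3375 \cdot \frac{47}{33227} = \frac{158625}{33227}$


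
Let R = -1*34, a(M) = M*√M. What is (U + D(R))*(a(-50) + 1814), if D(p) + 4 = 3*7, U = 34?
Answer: 92514 - 12750*I*√2 ≈ 92514.0 - 18031.0*I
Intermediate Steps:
a(M) = M^(3/2)
R = -34
D(p) = 17 (D(p) = -4 + 3*7 = -4 + 21 = 17)
(U + D(R))*(a(-50) + 1814) = (34 + 17)*((-50)^(3/2) + 1814) = 51*(-250*I*√2 + 1814) = 51*(1814 - 250*I*√2) = 92514 - 12750*I*√2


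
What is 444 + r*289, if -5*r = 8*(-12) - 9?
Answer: 6513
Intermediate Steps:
r = 21 (r = -(8*(-12) - 9)/5 = -(-96 - 9)/5 = -⅕*(-105) = 21)
444 + r*289 = 444 + 21*289 = 444 + 6069 = 6513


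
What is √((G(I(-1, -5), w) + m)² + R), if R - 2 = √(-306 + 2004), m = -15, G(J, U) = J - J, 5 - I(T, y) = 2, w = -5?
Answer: √(227 + √1698) ≈ 16.377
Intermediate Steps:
I(T, y) = 3 (I(T, y) = 5 - 1*2 = 5 - 2 = 3)
G(J, U) = 0
R = 2 + √1698 (R = 2 + √(-306 + 2004) = 2 + √1698 ≈ 43.207)
√((G(I(-1, -5), w) + m)² + R) = √((0 - 15)² + (2 + √1698)) = √((-15)² + (2 + √1698)) = √(225 + (2 + √1698)) = √(227 + √1698)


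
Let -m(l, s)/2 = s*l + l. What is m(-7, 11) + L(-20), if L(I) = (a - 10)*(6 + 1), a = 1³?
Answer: 105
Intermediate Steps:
a = 1
m(l, s) = -2*l - 2*l*s (m(l, s) = -2*(s*l + l) = -2*(l*s + l) = -2*(l + l*s) = -2*l - 2*l*s)
L(I) = -63 (L(I) = (1 - 10)*(6 + 1) = -9*7 = -63)
m(-7, 11) + L(-20) = -2*(-7)*(1 + 11) - 63 = -2*(-7)*12 - 63 = 168 - 63 = 105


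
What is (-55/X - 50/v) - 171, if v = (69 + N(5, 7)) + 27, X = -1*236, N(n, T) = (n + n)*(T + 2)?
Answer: -3753893/21948 ≈ -171.04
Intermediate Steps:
N(n, T) = 2*n*(2 + T) (N(n, T) = (2*n)*(2 + T) = 2*n*(2 + T))
X = -236
v = 186 (v = (69 + 2*5*(2 + 7)) + 27 = (69 + 2*5*9) + 27 = (69 + 90) + 27 = 159 + 27 = 186)
(-55/X - 50/v) - 171 = (-55/(-236) - 50/186) - 171 = (-55*(-1/236) - 50*1/186) - 171 = (55/236 - 25/93) - 171 = -785/21948 - 171 = -3753893/21948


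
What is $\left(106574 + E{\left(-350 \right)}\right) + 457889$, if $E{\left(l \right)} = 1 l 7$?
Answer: $562013$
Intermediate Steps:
$E{\left(l \right)} = 7 l$ ($E{\left(l \right)} = l 7 = 7 l$)
$\left(106574 + E{\left(-350 \right)}\right) + 457889 = \left(106574 + 7 \left(-350\right)\right) + 457889 = \left(106574 - 2450\right) + 457889 = 104124 + 457889 = 562013$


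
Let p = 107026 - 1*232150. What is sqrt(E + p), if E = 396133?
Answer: sqrt(271009) ≈ 520.58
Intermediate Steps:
p = -125124 (p = 107026 - 232150 = -125124)
sqrt(E + p) = sqrt(396133 - 125124) = sqrt(271009)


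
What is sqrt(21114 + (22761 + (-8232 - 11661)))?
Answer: sqrt(23982) ≈ 154.86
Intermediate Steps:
sqrt(21114 + (22761 + (-8232 - 11661))) = sqrt(21114 + (22761 - 19893)) = sqrt(21114 + 2868) = sqrt(23982)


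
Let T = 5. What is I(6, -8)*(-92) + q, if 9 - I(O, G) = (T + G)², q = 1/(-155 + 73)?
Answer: -1/82 ≈ -0.012195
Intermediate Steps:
q = -1/82 (q = 1/(-82) = -1/82 ≈ -0.012195)
I(O, G) = 9 - (5 + G)²
I(6, -8)*(-92) + q = (9 - (5 - 8)²)*(-92) - 1/82 = (9 - 1*(-3)²)*(-92) - 1/82 = (9 - 1*9)*(-92) - 1/82 = (9 - 9)*(-92) - 1/82 = 0*(-92) - 1/82 = 0 - 1/82 = -1/82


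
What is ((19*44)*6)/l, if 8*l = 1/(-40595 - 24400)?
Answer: -2608119360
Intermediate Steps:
l = -1/519960 (l = 1/(8*(-40595 - 24400)) = (⅛)/(-64995) = (⅛)*(-1/64995) = -1/519960 ≈ -1.9232e-6)
((19*44)*6)/l = ((19*44)*6)/(-1/519960) = (836*6)*(-519960) = 5016*(-519960) = -2608119360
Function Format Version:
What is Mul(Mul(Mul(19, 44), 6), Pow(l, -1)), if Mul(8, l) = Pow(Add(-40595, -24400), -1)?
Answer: -2608119360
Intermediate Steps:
l = Rational(-1, 519960) (l = Mul(Rational(1, 8), Pow(Add(-40595, -24400), -1)) = Mul(Rational(1, 8), Pow(-64995, -1)) = Mul(Rational(1, 8), Rational(-1, 64995)) = Rational(-1, 519960) ≈ -1.9232e-6)
Mul(Mul(Mul(19, 44), 6), Pow(l, -1)) = Mul(Mul(Mul(19, 44), 6), Pow(Rational(-1, 519960), -1)) = Mul(Mul(836, 6), -519960) = Mul(5016, -519960) = -2608119360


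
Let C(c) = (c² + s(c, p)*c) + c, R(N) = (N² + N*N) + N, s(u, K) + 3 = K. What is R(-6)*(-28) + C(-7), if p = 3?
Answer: -1806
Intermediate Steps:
s(u, K) = -3 + K
R(N) = N + 2*N² (R(N) = (N² + N²) + N = 2*N² + N = N + 2*N²)
C(c) = c + c² (C(c) = (c² + (-3 + 3)*c) + c = (c² + 0*c) + c = (c² + 0) + c = c² + c = c + c²)
R(-6)*(-28) + C(-7) = -6*(1 + 2*(-6))*(-28) - 7*(1 - 7) = -6*(1 - 12)*(-28) - 7*(-6) = -6*(-11)*(-28) + 42 = 66*(-28) + 42 = -1848 + 42 = -1806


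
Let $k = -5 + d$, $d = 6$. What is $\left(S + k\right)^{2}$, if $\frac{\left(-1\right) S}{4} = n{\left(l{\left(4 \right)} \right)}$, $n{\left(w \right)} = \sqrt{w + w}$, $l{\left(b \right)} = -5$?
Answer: $\left(1 - 4 i \sqrt{10}\right)^{2} \approx -159.0 - 25.298 i$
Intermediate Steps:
$n{\left(w \right)} = \sqrt{2} \sqrt{w}$ ($n{\left(w \right)} = \sqrt{2 w} = \sqrt{2} \sqrt{w}$)
$S = - 4 i \sqrt{10}$ ($S = - 4 \sqrt{2} \sqrt{-5} = - 4 \sqrt{2} i \sqrt{5} = - 4 i \sqrt{10} \approx - 12.649 i$)
$k = 1$ ($k = -5 + 6 = 1$)
$\left(S + k\right)^{2} = \left(- 4 i \sqrt{10} + 1\right)^{2} = \left(1 - 4 i \sqrt{10}\right)^{2}$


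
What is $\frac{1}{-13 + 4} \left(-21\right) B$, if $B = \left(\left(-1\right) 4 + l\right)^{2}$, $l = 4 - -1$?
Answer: $\frac{7}{3} \approx 2.3333$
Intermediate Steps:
$l = 5$ ($l = 4 + 1 = 5$)
$B = 1$ ($B = \left(\left(-1\right) 4 + 5\right)^{2} = \left(-4 + 5\right)^{2} = 1^{2} = 1$)
$\frac{1}{-13 + 4} \left(-21\right) B = \frac{1}{-13 + 4} \left(-21\right) 1 = \frac{1}{-9} \left(-21\right) 1 = \left(- \frac{1}{9}\right) \left(-21\right) 1 = \frac{7}{3} \cdot 1 = \frac{7}{3}$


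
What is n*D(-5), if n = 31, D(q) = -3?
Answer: -93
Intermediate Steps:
n*D(-5) = 31*(-3) = -93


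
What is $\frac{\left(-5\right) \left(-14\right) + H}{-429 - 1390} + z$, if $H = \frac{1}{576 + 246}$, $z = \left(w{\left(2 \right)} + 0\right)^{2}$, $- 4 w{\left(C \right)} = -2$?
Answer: $\frac{632527}{2990436} \approx 0.21152$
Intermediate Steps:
$w{\left(C \right)} = \frac{1}{2}$ ($w{\left(C \right)} = \left(- \frac{1}{4}\right) \left(-2\right) = \frac{1}{2}$)
$z = \frac{1}{4}$ ($z = \left(\frac{1}{2} + 0\right)^{2} = \left(\frac{1}{2}\right)^{2} = \frac{1}{4} \approx 0.25$)
$H = \frac{1}{822} \approx 0.0012165$
$\frac{\left(-5\right) \left(-14\right) + H}{-429 - 1390} + z = \frac{\left(-5\right) \left(-14\right) + \frac{1}{822}}{-429 - 1390} + \frac{1}{4} = \frac{70 + \frac{1}{822}}{-1819} + \frac{1}{4} = \left(- \frac{1}{1819}\right) \frac{57541}{822} + \frac{1}{4} = - \frac{57541}{1495218} + \frac{1}{4} = \frac{632527}{2990436}$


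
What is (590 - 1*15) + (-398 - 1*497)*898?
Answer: -803135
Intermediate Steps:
(590 - 1*15) + (-398 - 1*497)*898 = (590 - 15) + (-398 - 497)*898 = 575 - 895*898 = 575 - 803710 = -803135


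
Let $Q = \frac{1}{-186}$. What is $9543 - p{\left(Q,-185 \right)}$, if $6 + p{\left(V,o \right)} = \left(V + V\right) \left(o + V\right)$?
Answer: $\frac{165144191}{17298} \approx 9547.0$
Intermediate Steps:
$Q = - \frac{1}{186} \approx -0.0053763$
$p{\left(V,o \right)} = -6 + 2 V \left(V + o\right)$ ($p{\left(V,o \right)} = -6 + \left(V + V\right) \left(o + V\right) = -6 + 2 V \left(V + o\right)$)
$9543 - p{\left(Q,-185 \right)} = 9543 - \left(-6 + 2 \left(- \frac{1}{186}\right)^{2} + 2 \left(- \frac{1}{186}\right) \left(-185\right)\right) = 9543 - \left(-6 + 2 \cdot \frac{1}{34596} + \frac{185}{93}\right) = 9543 - \left(-6 + \frac{1}{17298} + \frac{185}{93}\right) = 9543 - - \frac{69377}{17298} = 9543 + \frac{69377}{17298} = \frac{165144191}{17298}$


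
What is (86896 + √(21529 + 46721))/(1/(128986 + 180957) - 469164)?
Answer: -26932806928/145414097651 - 1549715*√2730/145414097651 ≈ -0.18577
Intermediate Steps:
(86896 + √(21529 + 46721))/(1/(128986 + 180957) - 469164) = (86896 + √68250)/(1/309943 - 469164) = (86896 + 5*√2730)/(1/309943 - 469164) = (86896 + 5*√2730)/(-145414097651/309943) = (86896 + 5*√2730)*(-309943/145414097651) = -26932806928/145414097651 - 1549715*√2730/145414097651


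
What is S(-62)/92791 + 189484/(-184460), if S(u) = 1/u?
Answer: -272527398697/265301531830 ≈ -1.0272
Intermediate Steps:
S(-62)/92791 + 189484/(-184460) = 1/(-62*92791) + 189484/(-184460) = -1/62*1/92791 + 189484*(-1/184460) = -1/5753042 - 47371/46115 = -272527398697/265301531830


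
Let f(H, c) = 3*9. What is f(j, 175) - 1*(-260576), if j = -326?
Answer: 260603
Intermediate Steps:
f(H, c) = 27
f(j, 175) - 1*(-260576) = 27 - 1*(-260576) = 27 + 260576 = 260603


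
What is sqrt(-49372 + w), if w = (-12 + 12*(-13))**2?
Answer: 2*I*sqrt(5287) ≈ 145.42*I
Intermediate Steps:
w = 28224 (w = (-12 - 156)**2 = (-168)**2 = 28224)
sqrt(-49372 + w) = sqrt(-49372 + 28224) = sqrt(-21148) = 2*I*sqrt(5287)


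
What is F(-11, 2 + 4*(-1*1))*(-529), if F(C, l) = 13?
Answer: -6877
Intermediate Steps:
F(-11, 2 + 4*(-1*1))*(-529) = 13*(-529) = -6877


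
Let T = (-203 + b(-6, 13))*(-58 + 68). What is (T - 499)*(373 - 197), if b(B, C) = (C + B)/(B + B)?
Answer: -1338392/3 ≈ -4.4613e+5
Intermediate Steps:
b(B, C) = (B + C)/(2*B) (b(B, C) = (B + C)/((2*B)) = (B + C)*(1/(2*B)) = (B + C)/(2*B))
T = -12215/6 (T = (-203 + (½)*(-6 + 13)/(-6))*(-58 + 68) = (-203 + (½)*(-⅙)*7)*10 = (-203 - 7/12)*10 = -2443/12*10 = -12215/6 ≈ -2035.8)
(T - 499)*(373 - 197) = (-12215/6 - 499)*(373 - 197) = -15209/6*176 = -1338392/3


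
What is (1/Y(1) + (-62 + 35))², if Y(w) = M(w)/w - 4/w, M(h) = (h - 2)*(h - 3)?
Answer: 3025/4 ≈ 756.25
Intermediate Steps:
M(h) = (-3 + h)*(-2 + h) (M(h) = (-2 + h)*(-3 + h) = (-3 + h)*(-2 + h))
Y(w) = -4/w + (6 + w² - 5*w)/w (Y(w) = (6 + w² - 5*w)/w - 4/w = -4/w + (6 + w² - 5*w)/w)
(1/Y(1) + (-62 + 35))² = (1/(-5 + 1 + 2/1) + (-62 + 35))² = (1/(-5 + 1 + 2*1) - 27)² = (1/(-5 + 1 + 2) - 27)² = (1/(-2) - 27)² = (-½ - 27)² = (-55/2)² = 3025/4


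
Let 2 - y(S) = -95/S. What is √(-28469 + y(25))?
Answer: 2*I*√177895/5 ≈ 168.71*I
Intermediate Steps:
y(S) = 2 + 95/S (y(S) = 2 - (-95)/S = 2 + 95/S)
√(-28469 + y(25)) = √(-28469 + (2 + 95/25)) = √(-28469 + (2 + 95*(1/25))) = √(-28469 + (2 + 19/5)) = √(-28469 + 29/5) = √(-142316/5) = 2*I*√177895/5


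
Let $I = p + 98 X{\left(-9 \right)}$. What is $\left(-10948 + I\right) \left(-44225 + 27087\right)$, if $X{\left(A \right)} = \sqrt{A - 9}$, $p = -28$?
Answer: $188106688 - 5038572 i \sqrt{2} \approx 1.8811 \cdot 10^{8} - 7.1256 \cdot 10^{6} i$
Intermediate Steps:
$X{\left(A \right)} = \sqrt{-9 + A}$
$I = -28 + 294 i \sqrt{2}$ ($I = -28 + 98 \sqrt{-9 - 9} = -28 + 98 \sqrt{-18} = -28 + 98 \cdot 3 i \sqrt{2} = -28 + 294 i \sqrt{2} \approx -28.0 + 415.78 i$)
$\left(-10948 + I\right) \left(-44225 + 27087\right) = \left(-10948 - \left(28 - 294 i \sqrt{2}\right)\right) \left(-44225 + 27087\right) = \left(-10976 + 294 i \sqrt{2}\right) \left(-17138\right) = 188106688 - 5038572 i \sqrt{2}$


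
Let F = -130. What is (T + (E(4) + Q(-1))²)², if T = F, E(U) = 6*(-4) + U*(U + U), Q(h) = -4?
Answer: 12996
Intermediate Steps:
E(U) = -24 + 2*U² (E(U) = -24 + U*(2*U) = -24 + 2*U²)
T = -130
(T + (E(4) + Q(-1))²)² = (-130 + ((-24 + 2*4²) - 4)²)² = (-130 + ((-24 + 2*16) - 4)²)² = (-130 + ((-24 + 32) - 4)²)² = (-130 + (8 - 4)²)² = (-130 + 4²)² = (-130 + 16)² = (-114)² = 12996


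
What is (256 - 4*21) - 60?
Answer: 112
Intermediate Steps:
(256 - 4*21) - 60 = (256 - 84) - 60 = 172 - 60 = 112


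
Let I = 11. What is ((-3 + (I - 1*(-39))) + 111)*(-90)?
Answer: -14220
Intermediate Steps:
((-3 + (I - 1*(-39))) + 111)*(-90) = ((-3 + (11 - 1*(-39))) + 111)*(-90) = ((-3 + (11 + 39)) + 111)*(-90) = ((-3 + 50) + 111)*(-90) = (47 + 111)*(-90) = 158*(-90) = -14220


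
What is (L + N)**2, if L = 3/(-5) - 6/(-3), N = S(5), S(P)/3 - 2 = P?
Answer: 12544/25 ≈ 501.76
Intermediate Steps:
S(P) = 6 + 3*P
N = 21 (N = 6 + 3*5 = 6 + 15 = 21)
L = 7/5 (L = 3*(-1/5) - 6*(-1/3) = -3/5 + 2 = 7/5 ≈ 1.4000)
(L + N)**2 = (7/5 + 21)**2 = (112/5)**2 = 12544/25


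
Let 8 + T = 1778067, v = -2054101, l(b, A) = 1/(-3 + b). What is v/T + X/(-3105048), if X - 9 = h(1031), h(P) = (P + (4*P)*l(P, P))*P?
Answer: -708931046893915/472962115083608 ≈ -1.4989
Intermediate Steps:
T = 1778059 (T = -8 + 1778067 = 1778059)
h(P) = P*(P + 4*P/(-3 + P)) (h(P) = (P + (4*P)/(-3 + P))*P = (P + 4*P/(-3 + P))*P = P*(P + 4*P/(-3 + P)))
X = 274246251/257 (X = 9 + 1031²*(1 + 1031)/(-3 + 1031) = 9 + 1062961*1032/1028 = 9 + 1062961*(1/1028)*1032 = 9 + 274243938/257 = 274246251/257 ≈ 1.0671e+6)
v/T + X/(-3105048) = -2054101/1778059 + (274246251/257)/(-3105048) = -2054101*1/1778059 + (274246251/257)*(-1/3105048) = -2054101/1778059 - 91415417/265999112 = -708931046893915/472962115083608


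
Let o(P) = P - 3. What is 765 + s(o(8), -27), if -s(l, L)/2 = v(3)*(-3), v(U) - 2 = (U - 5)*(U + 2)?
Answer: 717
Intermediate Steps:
o(P) = -3 + P
v(U) = 2 + (-5 + U)*(2 + U) (v(U) = 2 + (U - 5)*(U + 2) = 2 + (-5 + U)*(2 + U))
s(l, L) = -48 (s(l, L) = -2*(-8 + 3² - 3*3)*(-3) = -2*(-8 + 9 - 9)*(-3) = -(-16)*(-3) = -2*24 = -48)
765 + s(o(8), -27) = 765 - 48 = 717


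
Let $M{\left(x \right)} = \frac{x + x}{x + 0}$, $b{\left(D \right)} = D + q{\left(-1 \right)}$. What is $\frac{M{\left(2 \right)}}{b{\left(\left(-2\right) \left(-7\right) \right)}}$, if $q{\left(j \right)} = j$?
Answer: $\frac{2}{13} \approx 0.15385$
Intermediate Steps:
$b{\left(D \right)} = -1 + D$ ($b{\left(D \right)} = D - 1 = -1 + D$)
$M{\left(x \right)} = 2$ ($M{\left(x \right)} = \frac{2 x}{x} = 2$)
$\frac{M{\left(2 \right)}}{b{\left(\left(-2\right) \left(-7\right) \right)}} = \frac{1}{-1 - -14} \cdot 2 = \frac{1}{-1 + 14} \cdot 2 = \frac{1}{13} \cdot 2 = \frac{2}{13}$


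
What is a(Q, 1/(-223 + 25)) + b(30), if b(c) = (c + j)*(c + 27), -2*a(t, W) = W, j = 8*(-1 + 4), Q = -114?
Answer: 1218889/396 ≈ 3078.0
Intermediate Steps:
j = 24 (j = 8*3 = 24)
a(t, W) = -W/2
b(c) = (24 + c)*(27 + c) (b(c) = (c + 24)*(c + 27) = (24 + c)*(27 + c))
a(Q, 1/(-223 + 25)) + b(30) = -1/(2*(-223 + 25)) + (648 + 30² + 51*30) = -½/(-198) + (648 + 900 + 1530) = -½*(-1/198) + 3078 = 1/396 + 3078 = 1218889/396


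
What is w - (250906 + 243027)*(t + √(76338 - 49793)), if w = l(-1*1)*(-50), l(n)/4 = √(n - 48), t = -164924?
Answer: 81461406092 - 493933*√26545 - 1400*I ≈ 8.1381e+10 - 1400.0*I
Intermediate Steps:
l(n) = 4*√(-48 + n) (l(n) = 4*√(n - 48) = 4*√(-48 + n))
w = -1400*I (w = (4*√(-48 - 1*1))*(-50) = (4*√(-48 - 1))*(-50) = (4*√(-49))*(-50) = (4*(7*I))*(-50) = (28*I)*(-50) = -1400*I ≈ -1400.0*I)
w - (250906 + 243027)*(t + √(76338 - 49793)) = -1400*I - (250906 + 243027)*(-164924 + √(76338 - 49793)) = -1400*I - 493933*(-164924 + √26545) = -1400*I - (-81461406092 + 493933*√26545) = -1400*I + (81461406092 - 493933*√26545) = 81461406092 - 493933*√26545 - 1400*I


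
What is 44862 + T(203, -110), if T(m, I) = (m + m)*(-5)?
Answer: 42832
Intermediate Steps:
T(m, I) = -10*m (T(m, I) = (2*m)*(-5) = -10*m)
44862 + T(203, -110) = 44862 - 10*203 = 44862 - 2030 = 42832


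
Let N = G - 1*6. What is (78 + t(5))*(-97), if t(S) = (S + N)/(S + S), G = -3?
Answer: -37636/5 ≈ -7527.2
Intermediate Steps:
N = -9 (N = -3 - 1*6 = -3 - 6 = -9)
t(S) = (-9 + S)/(2*S) (t(S) = (S - 9)/(S + S) = (-9 + S)/((2*S)) = (-9 + S)*(1/(2*S)) = (-9 + S)/(2*S))
(78 + t(5))*(-97) = (78 + (½)*(-9 + 5)/5)*(-97) = (78 + (½)*(⅕)*(-4))*(-97) = (78 - ⅖)*(-97) = (388/5)*(-97) = -37636/5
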